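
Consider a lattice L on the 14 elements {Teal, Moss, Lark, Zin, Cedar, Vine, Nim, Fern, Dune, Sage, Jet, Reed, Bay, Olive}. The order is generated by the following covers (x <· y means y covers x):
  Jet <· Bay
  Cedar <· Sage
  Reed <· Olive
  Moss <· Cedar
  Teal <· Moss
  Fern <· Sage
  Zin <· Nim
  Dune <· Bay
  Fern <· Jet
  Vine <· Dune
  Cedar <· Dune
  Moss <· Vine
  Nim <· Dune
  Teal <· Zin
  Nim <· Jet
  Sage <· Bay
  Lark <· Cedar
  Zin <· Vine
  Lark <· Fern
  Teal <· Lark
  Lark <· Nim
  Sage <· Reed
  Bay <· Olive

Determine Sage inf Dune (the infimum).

Common lower bounds of {Sage, Dune}: Cedar, Lark, Moss, Teal.
The greatest among these is Cedar.

Cedar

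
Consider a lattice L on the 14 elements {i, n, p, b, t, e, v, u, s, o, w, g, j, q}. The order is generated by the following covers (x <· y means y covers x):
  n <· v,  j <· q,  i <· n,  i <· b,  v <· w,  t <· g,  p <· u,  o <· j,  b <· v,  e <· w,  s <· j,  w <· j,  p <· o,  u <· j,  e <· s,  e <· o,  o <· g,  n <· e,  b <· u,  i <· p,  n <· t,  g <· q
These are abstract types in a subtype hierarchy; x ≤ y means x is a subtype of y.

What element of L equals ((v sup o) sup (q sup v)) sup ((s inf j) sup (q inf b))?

q

v ∨ o = j
q ∨ v = q
j ∨ q = q
s ∧ j = s
q ∧ b = b
s ∨ b = j
q ∨ j = q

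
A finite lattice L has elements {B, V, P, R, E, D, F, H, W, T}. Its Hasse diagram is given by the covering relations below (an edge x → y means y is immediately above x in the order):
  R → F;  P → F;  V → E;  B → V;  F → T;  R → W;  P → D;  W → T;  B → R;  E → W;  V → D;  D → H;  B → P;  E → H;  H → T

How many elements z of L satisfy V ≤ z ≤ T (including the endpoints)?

The interval [V, T] = {D, E, H, T, V, W}, which has 6 elements.

6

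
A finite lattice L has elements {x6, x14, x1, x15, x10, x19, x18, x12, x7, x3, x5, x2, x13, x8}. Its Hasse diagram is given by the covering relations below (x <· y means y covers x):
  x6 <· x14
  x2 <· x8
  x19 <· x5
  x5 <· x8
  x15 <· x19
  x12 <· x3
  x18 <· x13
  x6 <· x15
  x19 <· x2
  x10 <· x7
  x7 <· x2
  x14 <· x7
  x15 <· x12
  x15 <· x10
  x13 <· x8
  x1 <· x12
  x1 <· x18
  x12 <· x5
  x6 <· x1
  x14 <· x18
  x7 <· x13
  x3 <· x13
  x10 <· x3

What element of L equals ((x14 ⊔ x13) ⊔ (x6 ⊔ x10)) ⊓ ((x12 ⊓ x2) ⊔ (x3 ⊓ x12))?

x14 ∨ x13 = x13
x6 ∨ x10 = x10
x13 ∨ x10 = x13
x12 ∧ x2 = x15
x3 ∧ x12 = x12
x15 ∨ x12 = x12
x13 ∧ x12 = x12

x12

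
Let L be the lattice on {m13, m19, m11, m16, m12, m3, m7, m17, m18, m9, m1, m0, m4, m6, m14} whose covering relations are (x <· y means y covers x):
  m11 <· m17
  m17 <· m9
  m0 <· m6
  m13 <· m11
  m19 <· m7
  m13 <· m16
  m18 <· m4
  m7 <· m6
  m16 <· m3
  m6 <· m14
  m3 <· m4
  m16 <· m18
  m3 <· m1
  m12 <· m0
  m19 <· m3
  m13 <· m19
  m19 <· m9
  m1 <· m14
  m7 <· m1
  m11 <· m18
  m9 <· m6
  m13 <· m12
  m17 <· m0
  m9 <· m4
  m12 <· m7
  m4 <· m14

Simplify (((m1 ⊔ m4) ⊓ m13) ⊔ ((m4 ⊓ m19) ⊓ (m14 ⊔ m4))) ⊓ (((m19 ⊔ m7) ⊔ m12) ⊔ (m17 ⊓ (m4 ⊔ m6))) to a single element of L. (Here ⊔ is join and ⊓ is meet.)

m19

m1 ∨ m4 = m14
m14 ∧ m13 = m13
m4 ∧ m19 = m19
m14 ∨ m4 = m14
m19 ∧ m14 = m19
m13 ∨ m19 = m19
m19 ∨ m7 = m7
m7 ∨ m12 = m7
m4 ∨ m6 = m14
m17 ∧ m14 = m17
m7 ∨ m17 = m6
m19 ∧ m6 = m19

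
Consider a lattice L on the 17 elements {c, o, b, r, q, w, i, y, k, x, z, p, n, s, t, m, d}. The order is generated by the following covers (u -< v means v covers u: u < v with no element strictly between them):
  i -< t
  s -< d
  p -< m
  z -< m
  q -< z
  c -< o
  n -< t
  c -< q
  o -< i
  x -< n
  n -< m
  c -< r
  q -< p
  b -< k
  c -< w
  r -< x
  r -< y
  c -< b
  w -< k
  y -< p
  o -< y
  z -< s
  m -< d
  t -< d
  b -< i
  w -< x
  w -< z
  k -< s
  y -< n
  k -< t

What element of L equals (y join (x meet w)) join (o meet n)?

x ∧ w = w
y ∨ w = n
o ∧ n = o
n ∨ o = n

n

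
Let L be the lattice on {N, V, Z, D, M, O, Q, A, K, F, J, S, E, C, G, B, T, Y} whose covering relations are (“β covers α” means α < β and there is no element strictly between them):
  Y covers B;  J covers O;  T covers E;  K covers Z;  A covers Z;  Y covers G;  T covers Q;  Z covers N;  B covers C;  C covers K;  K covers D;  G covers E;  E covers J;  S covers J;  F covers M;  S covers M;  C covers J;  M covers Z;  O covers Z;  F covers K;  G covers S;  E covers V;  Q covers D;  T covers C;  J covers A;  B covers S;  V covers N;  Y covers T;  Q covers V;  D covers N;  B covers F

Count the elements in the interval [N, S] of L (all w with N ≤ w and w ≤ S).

The interval [N, S] = {A, J, M, N, O, S, Z}, which has 7 elements.

7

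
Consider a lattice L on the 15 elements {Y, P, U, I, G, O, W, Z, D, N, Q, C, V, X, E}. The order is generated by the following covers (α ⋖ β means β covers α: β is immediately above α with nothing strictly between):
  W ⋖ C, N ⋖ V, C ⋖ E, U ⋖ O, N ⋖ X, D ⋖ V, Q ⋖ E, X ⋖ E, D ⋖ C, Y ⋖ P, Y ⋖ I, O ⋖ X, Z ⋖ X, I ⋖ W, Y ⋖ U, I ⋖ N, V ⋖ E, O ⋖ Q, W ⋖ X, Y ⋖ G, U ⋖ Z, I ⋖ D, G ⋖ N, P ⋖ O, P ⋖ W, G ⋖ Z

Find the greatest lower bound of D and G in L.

Y

Common lower bounds of {D, G}: Y.
The greatest among these is Y.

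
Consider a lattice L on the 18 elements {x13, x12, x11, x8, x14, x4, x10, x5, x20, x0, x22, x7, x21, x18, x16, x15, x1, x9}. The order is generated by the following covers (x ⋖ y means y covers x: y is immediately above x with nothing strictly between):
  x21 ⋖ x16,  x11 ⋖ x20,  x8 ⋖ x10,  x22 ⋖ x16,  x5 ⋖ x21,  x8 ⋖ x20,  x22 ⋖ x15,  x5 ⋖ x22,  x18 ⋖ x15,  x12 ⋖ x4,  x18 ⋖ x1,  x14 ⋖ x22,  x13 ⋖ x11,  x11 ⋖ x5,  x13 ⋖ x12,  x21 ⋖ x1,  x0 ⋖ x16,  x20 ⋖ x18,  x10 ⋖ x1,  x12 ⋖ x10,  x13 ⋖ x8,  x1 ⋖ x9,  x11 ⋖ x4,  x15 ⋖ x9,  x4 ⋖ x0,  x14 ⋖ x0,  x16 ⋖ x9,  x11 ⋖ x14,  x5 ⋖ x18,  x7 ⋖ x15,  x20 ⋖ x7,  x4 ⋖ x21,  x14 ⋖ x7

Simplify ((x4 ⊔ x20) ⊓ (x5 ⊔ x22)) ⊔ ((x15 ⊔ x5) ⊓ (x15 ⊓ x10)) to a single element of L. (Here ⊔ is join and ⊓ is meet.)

x4 ∨ x20 = x1
x5 ∨ x22 = x22
x1 ∧ x22 = x5
x15 ∨ x5 = x15
x15 ∧ x10 = x8
x15 ∧ x8 = x8
x5 ∨ x8 = x18

x18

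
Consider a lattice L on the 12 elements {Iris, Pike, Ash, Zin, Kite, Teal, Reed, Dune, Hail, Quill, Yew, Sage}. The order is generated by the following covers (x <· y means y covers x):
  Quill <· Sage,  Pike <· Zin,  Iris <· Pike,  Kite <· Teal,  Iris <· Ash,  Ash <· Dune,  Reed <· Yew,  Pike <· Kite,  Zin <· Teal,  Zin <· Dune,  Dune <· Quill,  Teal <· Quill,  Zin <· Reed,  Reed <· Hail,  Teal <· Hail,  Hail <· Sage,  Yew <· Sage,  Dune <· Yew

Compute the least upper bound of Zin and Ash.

Common upper bounds of {Zin, Ash}: Dune, Quill, Sage, Yew.
The least among these is Dune.

Dune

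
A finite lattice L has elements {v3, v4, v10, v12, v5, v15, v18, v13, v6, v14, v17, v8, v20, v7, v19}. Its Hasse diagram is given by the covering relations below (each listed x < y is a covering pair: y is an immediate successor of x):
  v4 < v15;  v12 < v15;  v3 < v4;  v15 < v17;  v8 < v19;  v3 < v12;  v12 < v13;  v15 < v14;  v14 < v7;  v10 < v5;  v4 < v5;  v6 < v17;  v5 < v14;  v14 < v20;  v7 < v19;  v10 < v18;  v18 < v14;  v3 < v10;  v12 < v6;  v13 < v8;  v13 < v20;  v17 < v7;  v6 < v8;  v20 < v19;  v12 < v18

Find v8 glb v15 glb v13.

Common lower bounds of {v8, v15, v13}: v12, v3.
The greatest among these is v12.

v12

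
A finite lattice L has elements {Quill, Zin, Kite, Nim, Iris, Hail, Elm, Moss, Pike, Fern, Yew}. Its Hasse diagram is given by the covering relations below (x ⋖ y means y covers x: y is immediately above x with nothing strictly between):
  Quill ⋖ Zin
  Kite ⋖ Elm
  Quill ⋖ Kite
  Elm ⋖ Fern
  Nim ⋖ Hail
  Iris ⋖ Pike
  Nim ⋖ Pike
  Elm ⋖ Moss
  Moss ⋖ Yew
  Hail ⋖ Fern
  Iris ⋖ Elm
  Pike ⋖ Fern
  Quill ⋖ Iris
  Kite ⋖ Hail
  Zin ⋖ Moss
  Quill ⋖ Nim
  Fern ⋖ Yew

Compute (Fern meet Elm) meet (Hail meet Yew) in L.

Kite

Fern ∧ Elm = Elm
Hail ∧ Yew = Hail
Elm ∧ Hail = Kite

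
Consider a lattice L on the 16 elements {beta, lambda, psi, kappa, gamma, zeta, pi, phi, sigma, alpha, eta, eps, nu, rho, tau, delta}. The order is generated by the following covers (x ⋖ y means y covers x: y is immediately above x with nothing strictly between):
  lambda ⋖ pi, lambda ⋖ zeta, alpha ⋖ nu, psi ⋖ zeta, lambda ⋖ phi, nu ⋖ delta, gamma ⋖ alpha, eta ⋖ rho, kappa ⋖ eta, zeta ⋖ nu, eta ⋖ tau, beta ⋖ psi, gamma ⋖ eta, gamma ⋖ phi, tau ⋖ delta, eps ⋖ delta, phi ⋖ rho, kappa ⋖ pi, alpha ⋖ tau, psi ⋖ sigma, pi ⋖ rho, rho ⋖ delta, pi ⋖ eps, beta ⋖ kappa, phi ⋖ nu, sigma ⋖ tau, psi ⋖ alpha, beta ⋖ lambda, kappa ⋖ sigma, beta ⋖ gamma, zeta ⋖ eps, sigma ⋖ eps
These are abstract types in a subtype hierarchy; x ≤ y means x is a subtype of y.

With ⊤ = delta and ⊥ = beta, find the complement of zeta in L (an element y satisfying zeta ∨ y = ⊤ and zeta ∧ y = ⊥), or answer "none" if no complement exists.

eta

Need y with zeta ∨ y = delta and zeta ∧ y = beta.
Checking each element gives: eta.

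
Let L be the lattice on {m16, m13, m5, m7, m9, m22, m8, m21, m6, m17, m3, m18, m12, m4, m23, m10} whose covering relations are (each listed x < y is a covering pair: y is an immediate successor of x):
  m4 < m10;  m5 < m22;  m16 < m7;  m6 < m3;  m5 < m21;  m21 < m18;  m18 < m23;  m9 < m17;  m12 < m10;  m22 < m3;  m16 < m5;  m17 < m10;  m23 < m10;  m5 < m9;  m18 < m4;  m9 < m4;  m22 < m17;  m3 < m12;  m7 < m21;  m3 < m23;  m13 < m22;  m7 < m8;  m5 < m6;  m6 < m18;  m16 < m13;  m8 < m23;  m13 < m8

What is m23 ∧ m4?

m18

Common lower bounds of {m23, m4}: m16, m18, m21, m5, m6, m7.
The greatest among these is m18.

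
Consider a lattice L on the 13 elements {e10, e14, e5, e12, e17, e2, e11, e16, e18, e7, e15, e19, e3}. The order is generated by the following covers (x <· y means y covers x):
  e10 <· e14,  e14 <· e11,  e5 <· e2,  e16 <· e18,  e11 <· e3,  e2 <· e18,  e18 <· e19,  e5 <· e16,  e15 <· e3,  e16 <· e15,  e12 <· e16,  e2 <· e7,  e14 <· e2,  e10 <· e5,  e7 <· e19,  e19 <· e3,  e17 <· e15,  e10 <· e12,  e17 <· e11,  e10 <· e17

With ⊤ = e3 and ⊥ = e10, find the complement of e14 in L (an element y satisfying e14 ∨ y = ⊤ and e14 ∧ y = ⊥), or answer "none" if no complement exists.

e15

Need y with e14 ∨ y = e3 and e14 ∧ y = e10.
Checking each element gives: e15.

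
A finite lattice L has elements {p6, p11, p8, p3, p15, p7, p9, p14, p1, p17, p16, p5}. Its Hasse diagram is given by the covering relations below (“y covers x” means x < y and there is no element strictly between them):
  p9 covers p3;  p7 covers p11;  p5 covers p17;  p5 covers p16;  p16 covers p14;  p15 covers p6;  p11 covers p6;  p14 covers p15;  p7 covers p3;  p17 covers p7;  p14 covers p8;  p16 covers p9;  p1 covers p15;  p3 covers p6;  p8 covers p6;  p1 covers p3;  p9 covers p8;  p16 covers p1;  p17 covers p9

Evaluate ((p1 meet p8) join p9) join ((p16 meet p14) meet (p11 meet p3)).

p9

p1 ∧ p8 = p6
p6 ∨ p9 = p9
p16 ∧ p14 = p14
p11 ∧ p3 = p6
p14 ∧ p6 = p6
p9 ∨ p6 = p9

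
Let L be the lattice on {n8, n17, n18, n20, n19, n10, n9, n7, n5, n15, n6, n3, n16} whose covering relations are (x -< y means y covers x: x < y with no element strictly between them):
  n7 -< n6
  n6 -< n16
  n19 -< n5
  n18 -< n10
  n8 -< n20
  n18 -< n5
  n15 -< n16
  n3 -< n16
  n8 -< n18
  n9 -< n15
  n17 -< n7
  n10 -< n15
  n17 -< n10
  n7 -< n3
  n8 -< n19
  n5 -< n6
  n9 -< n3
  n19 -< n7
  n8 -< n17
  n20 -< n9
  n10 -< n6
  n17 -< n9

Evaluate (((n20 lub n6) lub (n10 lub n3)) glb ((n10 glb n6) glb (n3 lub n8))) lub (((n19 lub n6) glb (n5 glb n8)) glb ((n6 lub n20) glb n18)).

n17

n20 ∨ n6 = n16
n10 ∨ n3 = n16
n16 ∨ n16 = n16
n10 ∧ n6 = n10
n3 ∨ n8 = n3
n10 ∧ n3 = n17
n16 ∧ n17 = n17
n19 ∨ n6 = n6
n5 ∧ n8 = n8
n6 ∧ n8 = n8
n6 ∨ n20 = n16
n16 ∧ n18 = n18
n8 ∧ n18 = n8
n17 ∨ n8 = n17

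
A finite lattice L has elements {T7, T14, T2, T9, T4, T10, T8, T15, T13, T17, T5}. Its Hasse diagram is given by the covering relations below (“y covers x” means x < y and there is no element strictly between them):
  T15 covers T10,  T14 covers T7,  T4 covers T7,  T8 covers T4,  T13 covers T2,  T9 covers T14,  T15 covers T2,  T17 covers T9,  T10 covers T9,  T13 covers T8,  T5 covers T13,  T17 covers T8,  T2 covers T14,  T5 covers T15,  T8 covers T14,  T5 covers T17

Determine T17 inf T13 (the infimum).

T8

Common lower bounds of {T17, T13}: T14, T4, T7, T8.
The greatest among these is T8.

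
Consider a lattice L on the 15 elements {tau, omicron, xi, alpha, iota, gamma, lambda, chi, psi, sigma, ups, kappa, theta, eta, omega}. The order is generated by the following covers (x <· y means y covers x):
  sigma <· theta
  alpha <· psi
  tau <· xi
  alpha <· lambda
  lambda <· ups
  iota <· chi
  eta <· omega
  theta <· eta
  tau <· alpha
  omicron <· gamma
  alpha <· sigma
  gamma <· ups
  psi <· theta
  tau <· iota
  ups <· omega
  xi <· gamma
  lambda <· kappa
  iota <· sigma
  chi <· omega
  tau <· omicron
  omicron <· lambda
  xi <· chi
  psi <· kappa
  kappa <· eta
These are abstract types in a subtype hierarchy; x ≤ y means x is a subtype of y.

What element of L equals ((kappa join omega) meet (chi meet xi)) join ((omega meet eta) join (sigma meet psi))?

omega

kappa ∨ omega = omega
chi ∧ xi = xi
omega ∧ xi = xi
omega ∧ eta = eta
sigma ∧ psi = alpha
eta ∨ alpha = eta
xi ∨ eta = omega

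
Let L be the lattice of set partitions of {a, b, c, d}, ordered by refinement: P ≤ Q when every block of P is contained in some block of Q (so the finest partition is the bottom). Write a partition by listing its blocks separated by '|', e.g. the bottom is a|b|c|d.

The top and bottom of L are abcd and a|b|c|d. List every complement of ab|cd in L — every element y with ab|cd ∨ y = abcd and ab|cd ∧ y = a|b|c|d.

Need y with ab|cd ∨ y = abcd and ab|cd ∧ y = a|b|c|d.
Checking each element gives: ac|bd, ac|b|d, ad|bc, ad|b|c, a|bc|d, a|bd|c.

ac|bd, ac|b|d, ad|bc, ad|b|c, a|bc|d, a|bd|c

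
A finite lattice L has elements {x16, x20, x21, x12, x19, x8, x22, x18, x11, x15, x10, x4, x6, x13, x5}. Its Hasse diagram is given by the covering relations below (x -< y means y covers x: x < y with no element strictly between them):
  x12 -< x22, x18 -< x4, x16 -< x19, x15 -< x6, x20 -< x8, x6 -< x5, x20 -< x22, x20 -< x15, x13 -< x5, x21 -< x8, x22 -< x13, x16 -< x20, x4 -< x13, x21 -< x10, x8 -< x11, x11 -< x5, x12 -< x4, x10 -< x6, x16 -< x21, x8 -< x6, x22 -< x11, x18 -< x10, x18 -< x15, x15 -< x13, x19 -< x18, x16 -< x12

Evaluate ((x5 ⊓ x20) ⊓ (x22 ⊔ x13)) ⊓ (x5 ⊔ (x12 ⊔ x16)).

x20

x5 ∧ x20 = x20
x22 ∨ x13 = x13
x20 ∧ x13 = x20
x12 ∨ x16 = x12
x5 ∨ x12 = x5
x20 ∧ x5 = x20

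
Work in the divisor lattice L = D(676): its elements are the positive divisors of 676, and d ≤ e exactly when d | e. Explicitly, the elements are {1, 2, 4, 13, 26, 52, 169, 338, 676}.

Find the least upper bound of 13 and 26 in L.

26

In the divisibility order, the join is the least common multiple: lcm(13, 26) = 26.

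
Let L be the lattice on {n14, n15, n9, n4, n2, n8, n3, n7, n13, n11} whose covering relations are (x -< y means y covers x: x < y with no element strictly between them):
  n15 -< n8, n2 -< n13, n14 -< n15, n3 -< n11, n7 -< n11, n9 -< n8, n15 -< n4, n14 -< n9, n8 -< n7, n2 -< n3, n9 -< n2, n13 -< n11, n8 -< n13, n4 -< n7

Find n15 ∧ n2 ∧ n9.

n14

Common lower bounds of {n15, n2, n9}: n14.
The greatest among these is n14.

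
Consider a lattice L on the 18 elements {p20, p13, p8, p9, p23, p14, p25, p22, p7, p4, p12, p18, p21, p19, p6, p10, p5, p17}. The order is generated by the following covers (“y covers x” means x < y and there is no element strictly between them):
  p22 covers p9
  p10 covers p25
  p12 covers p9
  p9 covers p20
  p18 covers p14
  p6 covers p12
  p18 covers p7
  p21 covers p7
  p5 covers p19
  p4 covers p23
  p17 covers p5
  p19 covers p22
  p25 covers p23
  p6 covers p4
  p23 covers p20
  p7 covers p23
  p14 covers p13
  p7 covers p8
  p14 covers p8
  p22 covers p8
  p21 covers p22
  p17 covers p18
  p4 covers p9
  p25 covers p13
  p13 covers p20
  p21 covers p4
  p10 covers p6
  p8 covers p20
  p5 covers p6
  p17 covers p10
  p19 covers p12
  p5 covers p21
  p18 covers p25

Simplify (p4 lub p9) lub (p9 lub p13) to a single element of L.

p10

p4 ∨ p9 = p4
p9 ∨ p13 = p10
p4 ∨ p10 = p10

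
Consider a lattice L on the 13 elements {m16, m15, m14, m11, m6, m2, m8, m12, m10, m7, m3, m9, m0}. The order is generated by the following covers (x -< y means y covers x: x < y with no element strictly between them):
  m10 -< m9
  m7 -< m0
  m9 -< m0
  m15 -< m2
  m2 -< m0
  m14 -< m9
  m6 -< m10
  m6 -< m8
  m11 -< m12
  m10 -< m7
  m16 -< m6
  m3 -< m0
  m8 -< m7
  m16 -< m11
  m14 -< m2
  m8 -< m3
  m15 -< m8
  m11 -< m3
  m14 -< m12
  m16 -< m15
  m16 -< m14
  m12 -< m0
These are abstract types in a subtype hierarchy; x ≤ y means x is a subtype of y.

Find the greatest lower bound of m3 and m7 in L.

Common lower bounds of {m3, m7}: m15, m16, m6, m8.
The greatest among these is m8.

m8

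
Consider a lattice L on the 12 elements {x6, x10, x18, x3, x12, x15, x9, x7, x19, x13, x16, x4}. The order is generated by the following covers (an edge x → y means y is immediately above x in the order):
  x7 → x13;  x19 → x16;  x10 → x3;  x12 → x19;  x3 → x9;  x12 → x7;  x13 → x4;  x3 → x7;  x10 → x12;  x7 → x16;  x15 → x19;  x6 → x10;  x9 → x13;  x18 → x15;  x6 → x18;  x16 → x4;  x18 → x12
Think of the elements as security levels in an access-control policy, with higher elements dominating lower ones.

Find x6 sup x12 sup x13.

x13

Common upper bounds of {x6, x12, x13}: x13, x4.
The least among these is x13.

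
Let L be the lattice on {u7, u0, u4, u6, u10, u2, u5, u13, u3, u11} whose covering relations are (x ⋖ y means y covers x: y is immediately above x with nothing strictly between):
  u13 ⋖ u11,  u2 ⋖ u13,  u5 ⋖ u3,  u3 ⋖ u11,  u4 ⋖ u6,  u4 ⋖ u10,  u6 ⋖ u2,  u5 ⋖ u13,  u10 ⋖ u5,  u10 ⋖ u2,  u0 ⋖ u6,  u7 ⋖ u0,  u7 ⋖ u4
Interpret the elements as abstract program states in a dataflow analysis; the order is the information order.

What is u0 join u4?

Common upper bounds of {u0, u4}: u11, u13, u2, u6.
The least among these is u6.

u6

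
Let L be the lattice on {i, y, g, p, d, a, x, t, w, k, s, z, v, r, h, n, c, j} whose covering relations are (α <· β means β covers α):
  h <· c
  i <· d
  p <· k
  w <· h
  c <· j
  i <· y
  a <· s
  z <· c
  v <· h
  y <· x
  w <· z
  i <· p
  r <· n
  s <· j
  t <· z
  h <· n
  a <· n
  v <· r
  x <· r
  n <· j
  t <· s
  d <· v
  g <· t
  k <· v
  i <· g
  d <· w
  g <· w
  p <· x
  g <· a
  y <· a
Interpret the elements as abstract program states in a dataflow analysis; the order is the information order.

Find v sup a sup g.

n

Common upper bounds of {v, a, g}: j, n.
The least among these is n.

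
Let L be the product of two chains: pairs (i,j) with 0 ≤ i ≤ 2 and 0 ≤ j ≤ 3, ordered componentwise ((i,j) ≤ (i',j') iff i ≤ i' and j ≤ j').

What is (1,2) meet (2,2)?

(1,2)

In a product of chains, the meet is componentwise min, giving (1,2).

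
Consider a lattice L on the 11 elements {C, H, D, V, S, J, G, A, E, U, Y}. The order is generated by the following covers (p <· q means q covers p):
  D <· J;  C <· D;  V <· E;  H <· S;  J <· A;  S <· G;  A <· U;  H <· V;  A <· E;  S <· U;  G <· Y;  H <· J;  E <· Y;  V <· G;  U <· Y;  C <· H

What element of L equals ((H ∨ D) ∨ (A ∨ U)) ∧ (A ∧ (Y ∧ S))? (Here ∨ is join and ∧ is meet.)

H

H ∨ D = J
A ∨ U = U
J ∨ U = U
Y ∧ S = S
A ∧ S = H
U ∧ H = H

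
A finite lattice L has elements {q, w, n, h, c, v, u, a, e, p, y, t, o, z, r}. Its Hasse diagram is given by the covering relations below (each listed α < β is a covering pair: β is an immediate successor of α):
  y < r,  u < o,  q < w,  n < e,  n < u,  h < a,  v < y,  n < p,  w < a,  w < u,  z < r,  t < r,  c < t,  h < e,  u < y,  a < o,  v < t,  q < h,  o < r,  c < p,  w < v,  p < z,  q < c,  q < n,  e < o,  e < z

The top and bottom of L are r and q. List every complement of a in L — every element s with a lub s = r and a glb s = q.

c, p

Need s with a ∨ s = r and a ∧ s = q.
Checking each element gives: c, p.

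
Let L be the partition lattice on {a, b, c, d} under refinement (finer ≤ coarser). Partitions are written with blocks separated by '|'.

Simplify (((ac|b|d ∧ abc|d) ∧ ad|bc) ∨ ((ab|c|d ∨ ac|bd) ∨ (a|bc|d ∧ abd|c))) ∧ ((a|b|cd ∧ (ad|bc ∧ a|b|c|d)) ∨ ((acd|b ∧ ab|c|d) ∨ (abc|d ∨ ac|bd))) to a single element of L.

ac|b|d ∧ abc|d = ac|b|d
ac|b|d ∧ ad|bc = a|b|c|d
ab|c|d ∨ ac|bd = abcd
a|bc|d ∧ abd|c = a|b|c|d
abcd ∨ a|b|c|d = abcd
a|b|c|d ∨ abcd = abcd
ad|bc ∧ a|b|c|d = a|b|c|d
a|b|cd ∧ a|b|c|d = a|b|c|d
acd|b ∧ ab|c|d = a|b|c|d
abc|d ∨ ac|bd = abcd
a|b|c|d ∨ abcd = abcd
a|b|c|d ∨ abcd = abcd
abcd ∧ abcd = abcd

abcd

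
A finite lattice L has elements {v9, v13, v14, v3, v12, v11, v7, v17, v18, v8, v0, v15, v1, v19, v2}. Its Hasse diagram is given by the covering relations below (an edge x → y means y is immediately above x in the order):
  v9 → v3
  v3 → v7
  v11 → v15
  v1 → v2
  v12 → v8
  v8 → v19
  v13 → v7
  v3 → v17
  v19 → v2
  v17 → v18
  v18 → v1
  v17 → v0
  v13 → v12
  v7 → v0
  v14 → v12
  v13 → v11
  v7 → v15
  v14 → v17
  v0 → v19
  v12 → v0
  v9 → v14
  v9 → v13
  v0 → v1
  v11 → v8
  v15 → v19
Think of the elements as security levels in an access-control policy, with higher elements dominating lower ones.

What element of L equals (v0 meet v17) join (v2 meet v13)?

v0 ∧ v17 = v17
v2 ∧ v13 = v13
v17 ∨ v13 = v0

v0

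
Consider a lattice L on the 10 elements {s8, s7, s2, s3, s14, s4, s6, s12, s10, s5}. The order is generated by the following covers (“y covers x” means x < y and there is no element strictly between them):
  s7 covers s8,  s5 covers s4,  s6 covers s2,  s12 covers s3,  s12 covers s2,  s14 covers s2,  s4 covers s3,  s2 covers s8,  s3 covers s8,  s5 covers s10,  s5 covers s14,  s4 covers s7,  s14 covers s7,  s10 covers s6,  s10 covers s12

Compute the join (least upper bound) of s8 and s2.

s2

Common upper bounds of {s8, s2}: s10, s12, s14, s2, s5, s6.
The least among these is s2.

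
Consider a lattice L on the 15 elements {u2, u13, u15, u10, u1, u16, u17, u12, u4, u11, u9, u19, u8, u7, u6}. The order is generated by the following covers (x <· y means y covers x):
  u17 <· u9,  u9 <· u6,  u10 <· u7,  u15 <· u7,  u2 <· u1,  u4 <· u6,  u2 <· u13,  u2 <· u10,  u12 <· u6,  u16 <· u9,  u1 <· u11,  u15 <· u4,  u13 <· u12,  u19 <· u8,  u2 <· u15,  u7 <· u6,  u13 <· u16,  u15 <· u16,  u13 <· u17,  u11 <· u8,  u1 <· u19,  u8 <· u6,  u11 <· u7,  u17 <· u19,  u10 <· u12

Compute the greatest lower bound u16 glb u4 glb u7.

u15

Common lower bounds of {u16, u4, u7}: u15, u2.
The greatest among these is u15.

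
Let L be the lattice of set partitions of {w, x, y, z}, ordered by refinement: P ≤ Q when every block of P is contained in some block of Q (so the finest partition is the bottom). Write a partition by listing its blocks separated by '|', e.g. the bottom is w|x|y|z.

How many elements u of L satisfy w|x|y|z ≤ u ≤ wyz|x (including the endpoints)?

The interval [w|x|y|z, wyz|x] = {wyz|x, wy|x|z, wz|x|y, w|x|yz, w|x|y|z}, which has 5 elements.

5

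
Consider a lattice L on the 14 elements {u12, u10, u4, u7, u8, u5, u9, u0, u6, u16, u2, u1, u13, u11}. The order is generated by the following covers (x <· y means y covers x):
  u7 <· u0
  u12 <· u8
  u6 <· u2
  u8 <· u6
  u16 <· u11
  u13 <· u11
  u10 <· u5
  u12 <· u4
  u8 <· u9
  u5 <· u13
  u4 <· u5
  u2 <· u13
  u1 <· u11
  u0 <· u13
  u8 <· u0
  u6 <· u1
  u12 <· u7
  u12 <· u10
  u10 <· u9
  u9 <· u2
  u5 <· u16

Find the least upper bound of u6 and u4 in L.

Common upper bounds of {u6, u4}: u11, u13.
The least among these is u13.

u13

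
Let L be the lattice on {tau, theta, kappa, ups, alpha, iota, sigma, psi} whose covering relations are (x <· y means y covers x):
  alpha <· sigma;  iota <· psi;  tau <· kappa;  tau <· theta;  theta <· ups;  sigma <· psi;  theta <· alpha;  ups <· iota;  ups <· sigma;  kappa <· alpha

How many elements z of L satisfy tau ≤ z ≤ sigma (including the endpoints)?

The interval [tau, sigma] = {alpha, kappa, sigma, tau, theta, ups}, which has 6 elements.

6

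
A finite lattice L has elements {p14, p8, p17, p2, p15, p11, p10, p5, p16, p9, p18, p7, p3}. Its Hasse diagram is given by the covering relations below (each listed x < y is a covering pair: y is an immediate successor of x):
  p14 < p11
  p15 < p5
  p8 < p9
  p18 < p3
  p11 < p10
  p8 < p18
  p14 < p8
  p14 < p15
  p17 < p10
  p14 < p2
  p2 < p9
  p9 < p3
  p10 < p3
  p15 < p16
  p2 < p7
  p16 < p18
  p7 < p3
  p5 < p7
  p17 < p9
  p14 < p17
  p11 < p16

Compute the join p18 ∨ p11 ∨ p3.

Common upper bounds of {p18, p11, p3}: p3.
The least among these is p3.

p3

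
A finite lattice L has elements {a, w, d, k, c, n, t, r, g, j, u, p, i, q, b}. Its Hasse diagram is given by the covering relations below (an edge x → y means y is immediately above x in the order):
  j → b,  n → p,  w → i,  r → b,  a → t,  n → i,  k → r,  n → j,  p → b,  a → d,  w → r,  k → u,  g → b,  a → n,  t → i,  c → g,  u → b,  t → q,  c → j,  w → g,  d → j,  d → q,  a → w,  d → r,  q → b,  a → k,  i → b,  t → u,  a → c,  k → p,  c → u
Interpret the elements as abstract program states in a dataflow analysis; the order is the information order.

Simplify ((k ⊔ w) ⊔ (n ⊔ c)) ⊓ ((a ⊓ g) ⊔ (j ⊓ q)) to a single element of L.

d

k ∨ w = r
n ∨ c = j
r ∨ j = b
a ∧ g = a
j ∧ q = d
a ∨ d = d
b ∧ d = d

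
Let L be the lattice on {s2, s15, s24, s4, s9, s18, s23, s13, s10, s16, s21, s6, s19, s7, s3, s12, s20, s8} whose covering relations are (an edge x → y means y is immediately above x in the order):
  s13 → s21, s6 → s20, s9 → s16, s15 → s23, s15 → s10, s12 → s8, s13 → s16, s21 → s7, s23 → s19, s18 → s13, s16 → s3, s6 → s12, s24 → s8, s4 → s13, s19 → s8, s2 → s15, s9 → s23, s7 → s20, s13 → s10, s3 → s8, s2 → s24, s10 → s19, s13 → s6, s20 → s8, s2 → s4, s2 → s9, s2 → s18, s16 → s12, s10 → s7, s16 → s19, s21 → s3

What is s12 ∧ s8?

Common lower bounds of {s12, s8}: s12, s13, s16, s18, s2, s4, s6, s9.
The greatest among these is s12.

s12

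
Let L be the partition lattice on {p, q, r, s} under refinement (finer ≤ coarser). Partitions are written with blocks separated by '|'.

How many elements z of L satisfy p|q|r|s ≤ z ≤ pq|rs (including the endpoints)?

The interval [p|q|r|s, pq|rs] = {pq|rs, pq|r|s, p|q|rs, p|q|r|s}, which has 4 elements.

4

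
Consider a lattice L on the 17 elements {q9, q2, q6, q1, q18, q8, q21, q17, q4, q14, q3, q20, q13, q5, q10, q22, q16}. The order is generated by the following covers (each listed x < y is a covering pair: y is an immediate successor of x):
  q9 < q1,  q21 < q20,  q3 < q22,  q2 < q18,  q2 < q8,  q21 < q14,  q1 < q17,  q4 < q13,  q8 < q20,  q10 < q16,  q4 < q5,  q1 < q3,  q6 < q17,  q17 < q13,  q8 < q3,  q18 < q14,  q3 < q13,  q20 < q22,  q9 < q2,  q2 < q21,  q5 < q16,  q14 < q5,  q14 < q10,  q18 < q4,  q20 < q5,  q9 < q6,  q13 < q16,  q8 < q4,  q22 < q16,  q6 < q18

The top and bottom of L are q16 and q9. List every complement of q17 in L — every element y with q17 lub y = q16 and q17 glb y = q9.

q20, q21

Need y with q17 ∨ y = q16 and q17 ∧ y = q9.
Checking each element gives: q20, q21.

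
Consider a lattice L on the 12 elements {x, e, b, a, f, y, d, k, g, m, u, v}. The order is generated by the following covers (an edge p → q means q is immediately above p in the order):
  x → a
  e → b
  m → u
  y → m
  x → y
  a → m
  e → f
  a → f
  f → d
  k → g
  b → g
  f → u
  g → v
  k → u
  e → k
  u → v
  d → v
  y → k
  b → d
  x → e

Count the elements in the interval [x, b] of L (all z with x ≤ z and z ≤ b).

3

The interval [x, b] = {b, e, x}, which has 3 elements.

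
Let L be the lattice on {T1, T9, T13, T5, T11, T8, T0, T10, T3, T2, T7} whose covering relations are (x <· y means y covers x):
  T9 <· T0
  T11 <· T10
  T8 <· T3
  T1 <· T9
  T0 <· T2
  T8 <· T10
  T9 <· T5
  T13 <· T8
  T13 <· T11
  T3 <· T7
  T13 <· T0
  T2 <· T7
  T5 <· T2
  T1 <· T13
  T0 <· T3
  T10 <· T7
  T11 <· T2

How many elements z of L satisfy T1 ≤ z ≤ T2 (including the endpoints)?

7

The interval [T1, T2] = {T0, T1, T11, T13, T2, T5, T9}, which has 7 elements.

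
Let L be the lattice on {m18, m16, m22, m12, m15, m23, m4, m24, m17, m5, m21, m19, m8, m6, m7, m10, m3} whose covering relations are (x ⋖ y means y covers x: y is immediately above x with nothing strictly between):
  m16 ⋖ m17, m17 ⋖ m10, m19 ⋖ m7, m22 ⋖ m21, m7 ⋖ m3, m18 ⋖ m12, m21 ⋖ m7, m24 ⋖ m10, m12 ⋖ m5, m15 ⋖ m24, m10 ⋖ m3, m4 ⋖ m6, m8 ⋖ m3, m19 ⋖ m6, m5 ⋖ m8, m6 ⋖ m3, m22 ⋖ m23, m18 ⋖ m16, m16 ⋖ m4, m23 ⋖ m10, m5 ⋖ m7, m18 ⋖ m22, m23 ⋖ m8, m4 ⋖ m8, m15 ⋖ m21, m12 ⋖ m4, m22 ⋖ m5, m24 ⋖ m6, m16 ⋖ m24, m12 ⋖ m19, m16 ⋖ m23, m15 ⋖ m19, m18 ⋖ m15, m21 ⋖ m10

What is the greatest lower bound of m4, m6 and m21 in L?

m18

Common lower bounds of {m4, m6, m21}: m18.
The greatest among these is m18.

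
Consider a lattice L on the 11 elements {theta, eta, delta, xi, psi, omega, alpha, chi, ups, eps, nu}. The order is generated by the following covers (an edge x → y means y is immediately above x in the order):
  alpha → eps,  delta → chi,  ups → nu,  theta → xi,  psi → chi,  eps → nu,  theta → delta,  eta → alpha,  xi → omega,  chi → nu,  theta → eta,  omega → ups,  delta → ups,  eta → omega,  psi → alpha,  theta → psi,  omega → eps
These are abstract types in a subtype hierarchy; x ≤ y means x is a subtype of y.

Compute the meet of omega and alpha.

Common lower bounds of {omega, alpha}: eta, theta.
The greatest among these is eta.

eta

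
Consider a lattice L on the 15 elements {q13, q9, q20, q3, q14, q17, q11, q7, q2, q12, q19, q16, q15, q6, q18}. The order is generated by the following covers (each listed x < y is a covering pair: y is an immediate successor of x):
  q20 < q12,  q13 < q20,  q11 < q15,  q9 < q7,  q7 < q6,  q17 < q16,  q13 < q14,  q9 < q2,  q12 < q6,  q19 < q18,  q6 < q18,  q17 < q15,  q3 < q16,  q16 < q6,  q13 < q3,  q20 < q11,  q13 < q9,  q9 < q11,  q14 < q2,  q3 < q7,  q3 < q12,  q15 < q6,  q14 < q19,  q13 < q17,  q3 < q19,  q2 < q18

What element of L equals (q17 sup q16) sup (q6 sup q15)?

q6

q17 ∨ q16 = q16
q6 ∨ q15 = q6
q16 ∨ q6 = q6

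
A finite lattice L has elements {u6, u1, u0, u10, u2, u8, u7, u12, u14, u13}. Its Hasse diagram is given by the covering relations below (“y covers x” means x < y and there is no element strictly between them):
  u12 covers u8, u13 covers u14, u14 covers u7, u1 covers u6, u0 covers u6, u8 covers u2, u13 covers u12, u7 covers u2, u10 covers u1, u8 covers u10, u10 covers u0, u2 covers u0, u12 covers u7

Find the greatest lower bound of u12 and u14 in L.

Common lower bounds of {u12, u14}: u0, u2, u6, u7.
The greatest among these is u7.

u7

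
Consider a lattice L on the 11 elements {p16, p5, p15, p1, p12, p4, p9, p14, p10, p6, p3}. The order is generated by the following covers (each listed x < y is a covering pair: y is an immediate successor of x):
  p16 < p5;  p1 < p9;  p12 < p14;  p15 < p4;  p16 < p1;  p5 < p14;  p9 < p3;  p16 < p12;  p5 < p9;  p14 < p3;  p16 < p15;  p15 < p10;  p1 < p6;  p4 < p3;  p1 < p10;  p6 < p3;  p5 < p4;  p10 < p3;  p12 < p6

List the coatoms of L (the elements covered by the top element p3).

p10, p14, p4, p6, p9

The coatoms are exactly the elements covered by p3: p10, p14, p4, p6, p9.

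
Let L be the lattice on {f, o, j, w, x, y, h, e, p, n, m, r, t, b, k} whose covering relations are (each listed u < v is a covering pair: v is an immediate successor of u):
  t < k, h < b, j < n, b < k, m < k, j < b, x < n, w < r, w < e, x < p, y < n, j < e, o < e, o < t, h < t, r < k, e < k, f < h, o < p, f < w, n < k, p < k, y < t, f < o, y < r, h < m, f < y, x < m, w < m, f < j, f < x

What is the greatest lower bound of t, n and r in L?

Common lower bounds of {t, n, r}: f, y.
The greatest among these is y.

y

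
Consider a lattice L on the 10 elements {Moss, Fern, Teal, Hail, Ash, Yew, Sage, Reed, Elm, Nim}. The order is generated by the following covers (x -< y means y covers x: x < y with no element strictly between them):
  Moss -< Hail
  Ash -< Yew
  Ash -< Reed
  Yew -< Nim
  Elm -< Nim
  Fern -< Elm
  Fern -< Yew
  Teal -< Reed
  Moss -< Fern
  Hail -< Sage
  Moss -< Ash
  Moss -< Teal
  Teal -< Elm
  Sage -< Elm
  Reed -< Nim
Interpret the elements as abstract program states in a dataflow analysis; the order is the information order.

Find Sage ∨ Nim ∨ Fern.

Common upper bounds of {Sage, Nim, Fern}: Nim.
The least among these is Nim.

Nim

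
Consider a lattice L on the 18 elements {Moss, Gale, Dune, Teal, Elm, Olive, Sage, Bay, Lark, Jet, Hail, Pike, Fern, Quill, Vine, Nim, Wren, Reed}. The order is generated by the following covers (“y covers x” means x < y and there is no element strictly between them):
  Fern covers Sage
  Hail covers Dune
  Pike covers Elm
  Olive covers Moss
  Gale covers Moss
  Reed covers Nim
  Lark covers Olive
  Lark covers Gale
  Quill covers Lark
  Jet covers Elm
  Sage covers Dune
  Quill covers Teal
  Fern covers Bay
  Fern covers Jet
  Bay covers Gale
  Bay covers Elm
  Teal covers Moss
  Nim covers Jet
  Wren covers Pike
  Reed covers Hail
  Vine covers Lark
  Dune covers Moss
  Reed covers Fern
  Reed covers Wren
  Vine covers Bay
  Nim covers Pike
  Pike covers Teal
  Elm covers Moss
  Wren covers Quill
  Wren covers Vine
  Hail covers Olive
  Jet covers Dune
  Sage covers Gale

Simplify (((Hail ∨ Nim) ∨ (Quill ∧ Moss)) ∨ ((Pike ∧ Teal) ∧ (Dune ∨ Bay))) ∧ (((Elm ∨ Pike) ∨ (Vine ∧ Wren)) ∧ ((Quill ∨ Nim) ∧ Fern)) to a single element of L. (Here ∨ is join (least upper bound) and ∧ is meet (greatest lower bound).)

Hail ∨ Nim = Reed
Quill ∧ Moss = Moss
Reed ∨ Moss = Reed
Pike ∧ Teal = Teal
Dune ∨ Bay = Fern
Teal ∧ Fern = Moss
Reed ∨ Moss = Reed
Elm ∨ Pike = Pike
Vine ∧ Wren = Vine
Pike ∨ Vine = Wren
Quill ∨ Nim = Reed
Reed ∧ Fern = Fern
Wren ∧ Fern = Bay
Reed ∧ Bay = Bay

Bay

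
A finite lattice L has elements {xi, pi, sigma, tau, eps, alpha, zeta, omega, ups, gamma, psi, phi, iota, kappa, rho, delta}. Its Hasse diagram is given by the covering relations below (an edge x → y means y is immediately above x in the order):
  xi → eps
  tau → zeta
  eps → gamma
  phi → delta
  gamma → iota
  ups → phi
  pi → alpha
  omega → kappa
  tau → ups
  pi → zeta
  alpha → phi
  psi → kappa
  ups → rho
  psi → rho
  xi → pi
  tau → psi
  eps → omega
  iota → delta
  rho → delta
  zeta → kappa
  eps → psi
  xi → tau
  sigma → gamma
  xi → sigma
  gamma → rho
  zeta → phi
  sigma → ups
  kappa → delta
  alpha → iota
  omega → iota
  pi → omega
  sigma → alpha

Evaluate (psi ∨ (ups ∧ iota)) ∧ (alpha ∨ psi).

rho

ups ∧ iota = sigma
psi ∨ sigma = rho
alpha ∨ psi = delta
rho ∧ delta = rho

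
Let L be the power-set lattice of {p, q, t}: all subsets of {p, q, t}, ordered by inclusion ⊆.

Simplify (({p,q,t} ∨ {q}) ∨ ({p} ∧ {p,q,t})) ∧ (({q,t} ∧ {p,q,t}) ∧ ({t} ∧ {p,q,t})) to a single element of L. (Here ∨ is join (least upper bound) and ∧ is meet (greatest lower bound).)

{p,q,t} ∨ {q} = {p,q,t}
{p} ∧ {p,q,t} = {p}
{p,q,t} ∨ {p} = {p,q,t}
{q,t} ∧ {p,q,t} = {q,t}
{t} ∧ {p,q,t} = {t}
{q,t} ∧ {t} = {t}
{p,q,t} ∧ {t} = {t}

{t}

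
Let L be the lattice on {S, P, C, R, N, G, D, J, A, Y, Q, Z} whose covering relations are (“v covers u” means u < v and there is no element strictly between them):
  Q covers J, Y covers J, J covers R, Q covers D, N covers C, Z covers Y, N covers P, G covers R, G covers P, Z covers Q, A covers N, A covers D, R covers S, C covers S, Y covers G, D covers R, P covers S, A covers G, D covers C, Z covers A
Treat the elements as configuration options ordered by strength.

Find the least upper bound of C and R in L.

Common upper bounds of {C, R}: A, D, Q, Z.
The least among these is D.

D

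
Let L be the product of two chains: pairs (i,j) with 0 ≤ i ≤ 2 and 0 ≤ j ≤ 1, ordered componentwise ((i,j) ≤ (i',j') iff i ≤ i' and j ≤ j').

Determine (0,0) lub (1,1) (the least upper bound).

(1,1)

In a product of chains, the join is componentwise max, giving (1,1).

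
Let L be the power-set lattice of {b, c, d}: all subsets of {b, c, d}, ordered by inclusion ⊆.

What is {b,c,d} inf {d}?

{d}

Under ⊆, meet is intersection: {b,c,d} ∩ {d} = {d}.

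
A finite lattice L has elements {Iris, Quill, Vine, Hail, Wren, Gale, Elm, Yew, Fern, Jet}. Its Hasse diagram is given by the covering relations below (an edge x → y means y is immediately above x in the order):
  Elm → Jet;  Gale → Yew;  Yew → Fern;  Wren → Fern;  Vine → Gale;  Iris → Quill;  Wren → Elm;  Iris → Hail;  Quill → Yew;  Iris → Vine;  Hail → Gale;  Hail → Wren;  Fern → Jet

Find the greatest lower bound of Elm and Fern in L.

Common lower bounds of {Elm, Fern}: Hail, Iris, Wren.
The greatest among these is Wren.

Wren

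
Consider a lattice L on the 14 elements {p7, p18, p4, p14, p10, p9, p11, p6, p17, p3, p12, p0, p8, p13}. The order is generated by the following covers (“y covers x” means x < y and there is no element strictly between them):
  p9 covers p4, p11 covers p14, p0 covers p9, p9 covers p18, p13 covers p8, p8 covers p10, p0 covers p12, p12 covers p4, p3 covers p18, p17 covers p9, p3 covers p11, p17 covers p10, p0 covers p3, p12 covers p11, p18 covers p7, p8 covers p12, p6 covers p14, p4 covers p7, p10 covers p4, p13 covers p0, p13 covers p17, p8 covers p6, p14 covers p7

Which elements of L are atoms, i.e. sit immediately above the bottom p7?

The atoms are exactly the elements that cover p7: p14, p18, p4.

p14, p18, p4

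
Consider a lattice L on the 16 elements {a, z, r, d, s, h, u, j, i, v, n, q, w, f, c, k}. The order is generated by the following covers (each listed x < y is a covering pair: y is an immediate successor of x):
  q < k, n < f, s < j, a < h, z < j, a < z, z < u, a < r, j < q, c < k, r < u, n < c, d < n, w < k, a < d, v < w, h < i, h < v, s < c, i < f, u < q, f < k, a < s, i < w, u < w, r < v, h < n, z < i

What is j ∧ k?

Common lower bounds of {j, k}: a, j, s, z.
The greatest among these is j.

j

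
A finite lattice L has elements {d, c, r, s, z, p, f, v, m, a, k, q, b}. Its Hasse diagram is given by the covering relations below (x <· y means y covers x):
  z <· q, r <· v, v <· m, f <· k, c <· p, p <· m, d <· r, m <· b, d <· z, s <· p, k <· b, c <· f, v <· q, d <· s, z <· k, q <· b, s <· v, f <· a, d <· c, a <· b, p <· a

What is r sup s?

v

Common upper bounds of {r, s}: b, m, q, v.
The least among these is v.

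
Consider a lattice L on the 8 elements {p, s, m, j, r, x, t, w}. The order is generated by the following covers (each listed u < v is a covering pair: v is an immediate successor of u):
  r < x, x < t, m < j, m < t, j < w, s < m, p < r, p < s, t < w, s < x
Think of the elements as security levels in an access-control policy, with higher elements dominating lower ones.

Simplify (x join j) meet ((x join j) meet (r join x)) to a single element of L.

x ∨ j = w
x ∨ j = w
r ∨ x = x
w ∧ x = x
w ∧ x = x

x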